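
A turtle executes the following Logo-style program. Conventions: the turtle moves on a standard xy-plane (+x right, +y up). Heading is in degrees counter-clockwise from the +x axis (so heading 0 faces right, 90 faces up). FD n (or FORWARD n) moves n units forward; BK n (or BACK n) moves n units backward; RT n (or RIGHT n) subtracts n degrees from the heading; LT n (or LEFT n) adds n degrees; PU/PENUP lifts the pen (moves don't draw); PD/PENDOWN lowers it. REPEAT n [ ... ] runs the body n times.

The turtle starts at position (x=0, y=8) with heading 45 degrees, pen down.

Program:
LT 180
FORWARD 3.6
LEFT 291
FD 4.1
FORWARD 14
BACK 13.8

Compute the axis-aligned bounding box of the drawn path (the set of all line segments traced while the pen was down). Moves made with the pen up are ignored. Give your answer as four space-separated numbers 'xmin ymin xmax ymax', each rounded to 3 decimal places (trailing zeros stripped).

Answer: -19.081 5.454 0 12.816

Derivation:
Executing turtle program step by step:
Start: pos=(0,8), heading=45, pen down
LT 180: heading 45 -> 225
FD 3.6: (0,8) -> (-2.546,5.454) [heading=225, draw]
LT 291: heading 225 -> 156
FD 4.1: (-2.546,5.454) -> (-6.291,7.122) [heading=156, draw]
FD 14: (-6.291,7.122) -> (-19.081,12.816) [heading=156, draw]
BK 13.8: (-19.081,12.816) -> (-6.474,7.203) [heading=156, draw]
Final: pos=(-6.474,7.203), heading=156, 4 segment(s) drawn

Segment endpoints: x in {-19.081, -6.474, -6.291, -2.546, 0}, y in {5.454, 7.122, 7.203, 8, 12.816}
xmin=-19.081, ymin=5.454, xmax=0, ymax=12.816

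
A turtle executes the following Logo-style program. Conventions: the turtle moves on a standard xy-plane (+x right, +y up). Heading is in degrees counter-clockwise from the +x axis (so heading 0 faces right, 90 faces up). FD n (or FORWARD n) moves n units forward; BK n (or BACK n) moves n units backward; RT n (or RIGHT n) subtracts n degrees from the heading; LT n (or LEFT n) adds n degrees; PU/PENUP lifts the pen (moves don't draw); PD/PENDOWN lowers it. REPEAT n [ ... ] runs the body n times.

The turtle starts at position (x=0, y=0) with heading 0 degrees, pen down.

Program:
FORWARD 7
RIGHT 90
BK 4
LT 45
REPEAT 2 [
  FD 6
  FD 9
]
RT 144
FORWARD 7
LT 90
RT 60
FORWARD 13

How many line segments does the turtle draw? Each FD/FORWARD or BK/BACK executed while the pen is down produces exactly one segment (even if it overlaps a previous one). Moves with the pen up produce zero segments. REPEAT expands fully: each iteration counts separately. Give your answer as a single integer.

Executing turtle program step by step:
Start: pos=(0,0), heading=0, pen down
FD 7: (0,0) -> (7,0) [heading=0, draw]
RT 90: heading 0 -> 270
BK 4: (7,0) -> (7,4) [heading=270, draw]
LT 45: heading 270 -> 315
REPEAT 2 [
  -- iteration 1/2 --
  FD 6: (7,4) -> (11.243,-0.243) [heading=315, draw]
  FD 9: (11.243,-0.243) -> (17.607,-6.607) [heading=315, draw]
  -- iteration 2/2 --
  FD 6: (17.607,-6.607) -> (21.849,-10.849) [heading=315, draw]
  FD 9: (21.849,-10.849) -> (28.213,-17.213) [heading=315, draw]
]
RT 144: heading 315 -> 171
FD 7: (28.213,-17.213) -> (21.299,-16.118) [heading=171, draw]
LT 90: heading 171 -> 261
RT 60: heading 261 -> 201
FD 13: (21.299,-16.118) -> (9.163,-20.777) [heading=201, draw]
Final: pos=(9.163,-20.777), heading=201, 8 segment(s) drawn
Segments drawn: 8

Answer: 8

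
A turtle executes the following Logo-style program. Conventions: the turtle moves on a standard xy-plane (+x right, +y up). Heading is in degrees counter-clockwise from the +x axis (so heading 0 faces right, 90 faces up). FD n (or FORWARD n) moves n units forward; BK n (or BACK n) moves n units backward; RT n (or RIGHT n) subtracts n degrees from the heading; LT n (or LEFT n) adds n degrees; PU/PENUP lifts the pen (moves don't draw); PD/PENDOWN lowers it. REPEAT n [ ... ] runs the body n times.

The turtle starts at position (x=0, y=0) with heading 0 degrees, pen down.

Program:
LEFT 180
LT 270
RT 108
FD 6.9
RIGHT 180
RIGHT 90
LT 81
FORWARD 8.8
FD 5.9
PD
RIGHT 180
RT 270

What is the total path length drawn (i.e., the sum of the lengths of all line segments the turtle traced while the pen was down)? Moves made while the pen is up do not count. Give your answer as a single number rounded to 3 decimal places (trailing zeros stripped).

Answer: 21.6

Derivation:
Executing turtle program step by step:
Start: pos=(0,0), heading=0, pen down
LT 180: heading 0 -> 180
LT 270: heading 180 -> 90
RT 108: heading 90 -> 342
FD 6.9: (0,0) -> (6.562,-2.132) [heading=342, draw]
RT 180: heading 342 -> 162
RT 90: heading 162 -> 72
LT 81: heading 72 -> 153
FD 8.8: (6.562,-2.132) -> (-1.279,1.863) [heading=153, draw]
FD 5.9: (-1.279,1.863) -> (-6.536,4.541) [heading=153, draw]
PD: pen down
RT 180: heading 153 -> 333
RT 270: heading 333 -> 63
Final: pos=(-6.536,4.541), heading=63, 3 segment(s) drawn

Segment lengths:
  seg 1: (0,0) -> (6.562,-2.132), length = 6.9
  seg 2: (6.562,-2.132) -> (-1.279,1.863), length = 8.8
  seg 3: (-1.279,1.863) -> (-6.536,4.541), length = 5.9
Total = 21.6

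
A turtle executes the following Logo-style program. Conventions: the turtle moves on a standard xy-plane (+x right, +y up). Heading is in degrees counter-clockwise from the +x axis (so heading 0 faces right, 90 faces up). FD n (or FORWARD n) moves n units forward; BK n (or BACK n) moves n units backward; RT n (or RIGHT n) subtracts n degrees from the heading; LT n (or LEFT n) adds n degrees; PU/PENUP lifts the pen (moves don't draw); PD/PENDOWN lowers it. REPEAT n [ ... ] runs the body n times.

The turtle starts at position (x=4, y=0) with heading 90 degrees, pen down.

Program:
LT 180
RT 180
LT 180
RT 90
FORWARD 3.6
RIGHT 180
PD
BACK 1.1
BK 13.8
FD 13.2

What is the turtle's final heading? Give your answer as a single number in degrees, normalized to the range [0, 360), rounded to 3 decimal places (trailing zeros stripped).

Answer: 0

Derivation:
Executing turtle program step by step:
Start: pos=(4,0), heading=90, pen down
LT 180: heading 90 -> 270
RT 180: heading 270 -> 90
LT 180: heading 90 -> 270
RT 90: heading 270 -> 180
FD 3.6: (4,0) -> (0.4,0) [heading=180, draw]
RT 180: heading 180 -> 0
PD: pen down
BK 1.1: (0.4,0) -> (-0.7,0) [heading=0, draw]
BK 13.8: (-0.7,0) -> (-14.5,0) [heading=0, draw]
FD 13.2: (-14.5,0) -> (-1.3,0) [heading=0, draw]
Final: pos=(-1.3,0), heading=0, 4 segment(s) drawn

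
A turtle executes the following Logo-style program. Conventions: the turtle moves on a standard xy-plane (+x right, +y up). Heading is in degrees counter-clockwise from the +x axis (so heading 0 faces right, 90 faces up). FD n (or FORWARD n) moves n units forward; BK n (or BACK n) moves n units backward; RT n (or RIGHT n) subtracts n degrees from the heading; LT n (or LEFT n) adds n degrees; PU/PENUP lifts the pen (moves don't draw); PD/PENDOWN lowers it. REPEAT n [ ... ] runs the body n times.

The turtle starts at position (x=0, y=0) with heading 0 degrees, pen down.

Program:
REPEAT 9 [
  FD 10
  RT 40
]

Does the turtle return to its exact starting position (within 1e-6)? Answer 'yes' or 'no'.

Answer: yes

Derivation:
Executing turtle program step by step:
Start: pos=(0,0), heading=0, pen down
REPEAT 9 [
  -- iteration 1/9 --
  FD 10: (0,0) -> (10,0) [heading=0, draw]
  RT 40: heading 0 -> 320
  -- iteration 2/9 --
  FD 10: (10,0) -> (17.66,-6.428) [heading=320, draw]
  RT 40: heading 320 -> 280
  -- iteration 3/9 --
  FD 10: (17.66,-6.428) -> (19.397,-16.276) [heading=280, draw]
  RT 40: heading 280 -> 240
  -- iteration 4/9 --
  FD 10: (19.397,-16.276) -> (14.397,-24.936) [heading=240, draw]
  RT 40: heading 240 -> 200
  -- iteration 5/9 --
  FD 10: (14.397,-24.936) -> (5,-28.356) [heading=200, draw]
  RT 40: heading 200 -> 160
  -- iteration 6/9 --
  FD 10: (5,-28.356) -> (-4.397,-24.936) [heading=160, draw]
  RT 40: heading 160 -> 120
  -- iteration 7/9 --
  FD 10: (-4.397,-24.936) -> (-9.397,-16.276) [heading=120, draw]
  RT 40: heading 120 -> 80
  -- iteration 8/9 --
  FD 10: (-9.397,-16.276) -> (-7.66,-6.428) [heading=80, draw]
  RT 40: heading 80 -> 40
  -- iteration 9/9 --
  FD 10: (-7.66,-6.428) -> (0,0) [heading=40, draw]
  RT 40: heading 40 -> 0
]
Final: pos=(0,0), heading=0, 9 segment(s) drawn

Start position: (0, 0)
Final position: (0, 0)
Distance = 0; < 1e-6 -> CLOSED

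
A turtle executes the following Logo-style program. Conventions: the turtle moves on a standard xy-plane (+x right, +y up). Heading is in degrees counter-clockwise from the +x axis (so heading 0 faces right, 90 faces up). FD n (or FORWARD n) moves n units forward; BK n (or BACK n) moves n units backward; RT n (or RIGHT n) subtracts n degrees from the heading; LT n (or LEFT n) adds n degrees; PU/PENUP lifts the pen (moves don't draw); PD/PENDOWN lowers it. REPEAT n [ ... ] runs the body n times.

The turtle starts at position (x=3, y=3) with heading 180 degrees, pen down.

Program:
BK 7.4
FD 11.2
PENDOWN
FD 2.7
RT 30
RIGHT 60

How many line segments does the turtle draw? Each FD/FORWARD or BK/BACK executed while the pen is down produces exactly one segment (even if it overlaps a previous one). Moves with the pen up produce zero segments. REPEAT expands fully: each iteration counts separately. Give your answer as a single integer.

Executing turtle program step by step:
Start: pos=(3,3), heading=180, pen down
BK 7.4: (3,3) -> (10.4,3) [heading=180, draw]
FD 11.2: (10.4,3) -> (-0.8,3) [heading=180, draw]
PD: pen down
FD 2.7: (-0.8,3) -> (-3.5,3) [heading=180, draw]
RT 30: heading 180 -> 150
RT 60: heading 150 -> 90
Final: pos=(-3.5,3), heading=90, 3 segment(s) drawn
Segments drawn: 3

Answer: 3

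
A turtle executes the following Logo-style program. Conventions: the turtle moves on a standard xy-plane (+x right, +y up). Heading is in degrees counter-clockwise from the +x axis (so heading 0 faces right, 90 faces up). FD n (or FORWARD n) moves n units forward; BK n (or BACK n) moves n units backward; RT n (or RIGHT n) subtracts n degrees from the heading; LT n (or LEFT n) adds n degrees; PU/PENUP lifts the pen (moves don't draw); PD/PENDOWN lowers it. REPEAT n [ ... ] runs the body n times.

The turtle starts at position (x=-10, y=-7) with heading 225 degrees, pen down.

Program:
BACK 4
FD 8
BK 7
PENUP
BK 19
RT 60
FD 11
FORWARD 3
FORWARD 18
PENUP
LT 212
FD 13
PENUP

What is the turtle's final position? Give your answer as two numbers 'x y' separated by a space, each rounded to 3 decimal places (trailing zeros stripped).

Answer: -12.921 20.639

Derivation:
Executing turtle program step by step:
Start: pos=(-10,-7), heading=225, pen down
BK 4: (-10,-7) -> (-7.172,-4.172) [heading=225, draw]
FD 8: (-7.172,-4.172) -> (-12.828,-9.828) [heading=225, draw]
BK 7: (-12.828,-9.828) -> (-7.879,-4.879) [heading=225, draw]
PU: pen up
BK 19: (-7.879,-4.879) -> (5.556,8.556) [heading=225, move]
RT 60: heading 225 -> 165
FD 11: (5.556,8.556) -> (-5.069,11.403) [heading=165, move]
FD 3: (-5.069,11.403) -> (-7.967,12.18) [heading=165, move]
FD 18: (-7.967,12.18) -> (-25.353,16.839) [heading=165, move]
PU: pen up
LT 212: heading 165 -> 17
FD 13: (-25.353,16.839) -> (-12.921,20.639) [heading=17, move]
PU: pen up
Final: pos=(-12.921,20.639), heading=17, 3 segment(s) drawn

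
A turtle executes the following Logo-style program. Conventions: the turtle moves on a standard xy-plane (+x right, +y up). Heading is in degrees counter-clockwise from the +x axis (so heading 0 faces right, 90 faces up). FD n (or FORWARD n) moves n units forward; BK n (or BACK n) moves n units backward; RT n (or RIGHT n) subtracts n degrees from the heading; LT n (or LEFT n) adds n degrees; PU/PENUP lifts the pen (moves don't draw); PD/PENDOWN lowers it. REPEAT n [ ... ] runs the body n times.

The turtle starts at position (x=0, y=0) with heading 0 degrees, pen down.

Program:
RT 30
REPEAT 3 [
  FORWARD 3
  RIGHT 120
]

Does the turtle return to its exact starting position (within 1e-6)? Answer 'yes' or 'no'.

Executing turtle program step by step:
Start: pos=(0,0), heading=0, pen down
RT 30: heading 0 -> 330
REPEAT 3 [
  -- iteration 1/3 --
  FD 3: (0,0) -> (2.598,-1.5) [heading=330, draw]
  RT 120: heading 330 -> 210
  -- iteration 2/3 --
  FD 3: (2.598,-1.5) -> (0,-3) [heading=210, draw]
  RT 120: heading 210 -> 90
  -- iteration 3/3 --
  FD 3: (0,-3) -> (0,0) [heading=90, draw]
  RT 120: heading 90 -> 330
]
Final: pos=(0,0), heading=330, 3 segment(s) drawn

Start position: (0, 0)
Final position: (0, 0)
Distance = 0; < 1e-6 -> CLOSED

Answer: yes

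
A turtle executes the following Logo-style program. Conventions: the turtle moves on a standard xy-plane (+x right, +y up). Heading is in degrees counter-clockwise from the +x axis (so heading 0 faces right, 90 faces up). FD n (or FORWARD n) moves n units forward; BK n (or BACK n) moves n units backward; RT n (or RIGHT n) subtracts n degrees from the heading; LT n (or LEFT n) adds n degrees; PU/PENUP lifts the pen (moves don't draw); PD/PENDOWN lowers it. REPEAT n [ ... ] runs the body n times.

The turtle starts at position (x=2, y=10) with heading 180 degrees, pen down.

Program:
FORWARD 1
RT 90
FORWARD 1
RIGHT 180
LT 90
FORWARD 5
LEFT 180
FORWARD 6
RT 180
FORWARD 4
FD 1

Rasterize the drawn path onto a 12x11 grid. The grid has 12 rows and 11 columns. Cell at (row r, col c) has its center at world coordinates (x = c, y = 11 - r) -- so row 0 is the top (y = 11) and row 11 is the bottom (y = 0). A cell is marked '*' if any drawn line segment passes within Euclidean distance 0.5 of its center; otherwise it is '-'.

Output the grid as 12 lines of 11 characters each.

Answer: *******----
-**--------
-----------
-----------
-----------
-----------
-----------
-----------
-----------
-----------
-----------
-----------

Derivation:
Segment 0: (2,10) -> (1,10)
Segment 1: (1,10) -> (1,11)
Segment 2: (1,11) -> (6,11)
Segment 3: (6,11) -> (0,11)
Segment 4: (0,11) -> (4,11)
Segment 5: (4,11) -> (5,11)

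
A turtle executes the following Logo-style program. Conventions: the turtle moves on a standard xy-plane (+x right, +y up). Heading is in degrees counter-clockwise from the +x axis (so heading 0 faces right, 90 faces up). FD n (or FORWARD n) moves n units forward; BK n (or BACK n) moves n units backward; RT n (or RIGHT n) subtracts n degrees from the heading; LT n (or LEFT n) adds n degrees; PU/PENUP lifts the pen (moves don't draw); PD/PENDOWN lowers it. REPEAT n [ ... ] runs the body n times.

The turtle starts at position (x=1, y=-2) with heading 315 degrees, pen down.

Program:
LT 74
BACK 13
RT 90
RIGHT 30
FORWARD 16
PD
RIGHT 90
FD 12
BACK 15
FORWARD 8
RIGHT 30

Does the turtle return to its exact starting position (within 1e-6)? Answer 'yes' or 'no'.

Executing turtle program step by step:
Start: pos=(1,-2), heading=315, pen down
LT 74: heading 315 -> 29
BK 13: (1,-2) -> (-10.37,-8.303) [heading=29, draw]
RT 90: heading 29 -> 299
RT 30: heading 299 -> 269
FD 16: (-10.37,-8.303) -> (-10.649,-24.3) [heading=269, draw]
PD: pen down
RT 90: heading 269 -> 179
FD 12: (-10.649,-24.3) -> (-22.647,-24.091) [heading=179, draw]
BK 15: (-22.647,-24.091) -> (-7.65,-24.352) [heading=179, draw]
FD 8: (-7.65,-24.352) -> (-15.649,-24.213) [heading=179, draw]
RT 30: heading 179 -> 149
Final: pos=(-15.649,-24.213), heading=149, 5 segment(s) drawn

Start position: (1, -2)
Final position: (-15.649, -24.213)
Distance = 27.759; >= 1e-6 -> NOT closed

Answer: no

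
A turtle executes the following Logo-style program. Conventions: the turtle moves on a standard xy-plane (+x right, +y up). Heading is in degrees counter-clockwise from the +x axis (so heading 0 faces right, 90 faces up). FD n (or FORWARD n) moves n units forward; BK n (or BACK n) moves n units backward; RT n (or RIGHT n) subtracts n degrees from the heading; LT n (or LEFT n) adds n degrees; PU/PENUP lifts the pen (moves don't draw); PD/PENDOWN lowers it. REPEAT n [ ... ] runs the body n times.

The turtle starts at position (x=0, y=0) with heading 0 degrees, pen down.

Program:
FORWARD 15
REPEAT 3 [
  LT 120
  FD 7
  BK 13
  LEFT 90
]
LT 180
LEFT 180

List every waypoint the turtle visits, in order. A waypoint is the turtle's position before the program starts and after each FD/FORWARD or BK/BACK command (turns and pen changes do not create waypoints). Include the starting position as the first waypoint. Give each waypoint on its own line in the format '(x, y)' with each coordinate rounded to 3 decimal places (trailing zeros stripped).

Answer: (0, 0)
(15, 0)
(11.5, 6.062)
(18, -5.196)
(24.062, -8.696)
(12.804, -2.196)
(5.804, -2.196)
(18.804, -2.196)

Derivation:
Executing turtle program step by step:
Start: pos=(0,0), heading=0, pen down
FD 15: (0,0) -> (15,0) [heading=0, draw]
REPEAT 3 [
  -- iteration 1/3 --
  LT 120: heading 0 -> 120
  FD 7: (15,0) -> (11.5,6.062) [heading=120, draw]
  BK 13: (11.5,6.062) -> (18,-5.196) [heading=120, draw]
  LT 90: heading 120 -> 210
  -- iteration 2/3 --
  LT 120: heading 210 -> 330
  FD 7: (18,-5.196) -> (24.062,-8.696) [heading=330, draw]
  BK 13: (24.062,-8.696) -> (12.804,-2.196) [heading=330, draw]
  LT 90: heading 330 -> 60
  -- iteration 3/3 --
  LT 120: heading 60 -> 180
  FD 7: (12.804,-2.196) -> (5.804,-2.196) [heading=180, draw]
  BK 13: (5.804,-2.196) -> (18.804,-2.196) [heading=180, draw]
  LT 90: heading 180 -> 270
]
LT 180: heading 270 -> 90
LT 180: heading 90 -> 270
Final: pos=(18.804,-2.196), heading=270, 7 segment(s) drawn
Waypoints (8 total):
(0, 0)
(15, 0)
(11.5, 6.062)
(18, -5.196)
(24.062, -8.696)
(12.804, -2.196)
(5.804, -2.196)
(18.804, -2.196)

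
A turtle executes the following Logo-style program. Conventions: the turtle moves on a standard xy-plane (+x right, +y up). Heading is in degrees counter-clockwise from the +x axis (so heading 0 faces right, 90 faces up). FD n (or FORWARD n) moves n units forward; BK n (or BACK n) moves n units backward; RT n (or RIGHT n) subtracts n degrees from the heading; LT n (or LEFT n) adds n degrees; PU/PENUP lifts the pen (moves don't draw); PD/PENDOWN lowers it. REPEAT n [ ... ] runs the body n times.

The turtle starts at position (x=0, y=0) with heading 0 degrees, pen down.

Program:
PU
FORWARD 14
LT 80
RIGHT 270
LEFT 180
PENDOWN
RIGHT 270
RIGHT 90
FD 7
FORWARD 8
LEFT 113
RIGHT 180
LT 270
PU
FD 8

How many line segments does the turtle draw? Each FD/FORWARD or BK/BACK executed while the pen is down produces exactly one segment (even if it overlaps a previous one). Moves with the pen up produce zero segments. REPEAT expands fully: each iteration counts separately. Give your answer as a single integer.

Answer: 2

Derivation:
Executing turtle program step by step:
Start: pos=(0,0), heading=0, pen down
PU: pen up
FD 14: (0,0) -> (14,0) [heading=0, move]
LT 80: heading 0 -> 80
RT 270: heading 80 -> 170
LT 180: heading 170 -> 350
PD: pen down
RT 270: heading 350 -> 80
RT 90: heading 80 -> 350
FD 7: (14,0) -> (20.894,-1.216) [heading=350, draw]
FD 8: (20.894,-1.216) -> (28.772,-2.605) [heading=350, draw]
LT 113: heading 350 -> 103
RT 180: heading 103 -> 283
LT 270: heading 283 -> 193
PU: pen up
FD 8: (28.772,-2.605) -> (20.977,-4.404) [heading=193, move]
Final: pos=(20.977,-4.404), heading=193, 2 segment(s) drawn
Segments drawn: 2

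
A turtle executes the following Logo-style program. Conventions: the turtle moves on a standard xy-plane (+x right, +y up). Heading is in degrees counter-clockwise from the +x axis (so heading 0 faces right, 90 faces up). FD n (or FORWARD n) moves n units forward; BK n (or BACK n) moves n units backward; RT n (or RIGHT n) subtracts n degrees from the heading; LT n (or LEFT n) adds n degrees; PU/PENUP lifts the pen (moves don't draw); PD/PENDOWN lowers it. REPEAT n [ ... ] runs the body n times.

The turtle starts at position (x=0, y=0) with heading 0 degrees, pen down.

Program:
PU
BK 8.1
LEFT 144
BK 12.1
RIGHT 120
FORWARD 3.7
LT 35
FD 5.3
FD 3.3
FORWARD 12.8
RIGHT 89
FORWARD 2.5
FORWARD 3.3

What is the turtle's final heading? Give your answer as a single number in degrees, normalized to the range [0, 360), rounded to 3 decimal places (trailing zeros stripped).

Executing turtle program step by step:
Start: pos=(0,0), heading=0, pen down
PU: pen up
BK 8.1: (0,0) -> (-8.1,0) [heading=0, move]
LT 144: heading 0 -> 144
BK 12.1: (-8.1,0) -> (1.689,-7.112) [heading=144, move]
RT 120: heading 144 -> 24
FD 3.7: (1.689,-7.112) -> (5.069,-5.607) [heading=24, move]
LT 35: heading 24 -> 59
FD 5.3: (5.069,-5.607) -> (7.799,-1.064) [heading=59, move]
FD 3.3: (7.799,-1.064) -> (9.499,1.764) [heading=59, move]
FD 12.8: (9.499,1.764) -> (16.091,12.736) [heading=59, move]
RT 89: heading 59 -> 330
FD 2.5: (16.091,12.736) -> (18.256,11.486) [heading=330, move]
FD 3.3: (18.256,11.486) -> (21.114,9.836) [heading=330, move]
Final: pos=(21.114,9.836), heading=330, 0 segment(s) drawn

Answer: 330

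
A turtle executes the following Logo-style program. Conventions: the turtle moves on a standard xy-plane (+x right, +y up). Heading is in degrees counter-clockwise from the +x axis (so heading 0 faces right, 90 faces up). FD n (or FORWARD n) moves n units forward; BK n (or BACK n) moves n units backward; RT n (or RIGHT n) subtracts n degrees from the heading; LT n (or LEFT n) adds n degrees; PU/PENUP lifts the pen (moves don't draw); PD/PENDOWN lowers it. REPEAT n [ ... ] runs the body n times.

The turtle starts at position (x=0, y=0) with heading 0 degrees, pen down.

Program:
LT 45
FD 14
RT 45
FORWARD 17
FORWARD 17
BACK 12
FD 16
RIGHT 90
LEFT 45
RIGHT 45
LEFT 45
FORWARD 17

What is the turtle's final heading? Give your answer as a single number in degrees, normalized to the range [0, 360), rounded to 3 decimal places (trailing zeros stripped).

Answer: 315

Derivation:
Executing turtle program step by step:
Start: pos=(0,0), heading=0, pen down
LT 45: heading 0 -> 45
FD 14: (0,0) -> (9.899,9.899) [heading=45, draw]
RT 45: heading 45 -> 0
FD 17: (9.899,9.899) -> (26.899,9.899) [heading=0, draw]
FD 17: (26.899,9.899) -> (43.899,9.899) [heading=0, draw]
BK 12: (43.899,9.899) -> (31.899,9.899) [heading=0, draw]
FD 16: (31.899,9.899) -> (47.899,9.899) [heading=0, draw]
RT 90: heading 0 -> 270
LT 45: heading 270 -> 315
RT 45: heading 315 -> 270
LT 45: heading 270 -> 315
FD 17: (47.899,9.899) -> (59.92,-2.121) [heading=315, draw]
Final: pos=(59.92,-2.121), heading=315, 6 segment(s) drawn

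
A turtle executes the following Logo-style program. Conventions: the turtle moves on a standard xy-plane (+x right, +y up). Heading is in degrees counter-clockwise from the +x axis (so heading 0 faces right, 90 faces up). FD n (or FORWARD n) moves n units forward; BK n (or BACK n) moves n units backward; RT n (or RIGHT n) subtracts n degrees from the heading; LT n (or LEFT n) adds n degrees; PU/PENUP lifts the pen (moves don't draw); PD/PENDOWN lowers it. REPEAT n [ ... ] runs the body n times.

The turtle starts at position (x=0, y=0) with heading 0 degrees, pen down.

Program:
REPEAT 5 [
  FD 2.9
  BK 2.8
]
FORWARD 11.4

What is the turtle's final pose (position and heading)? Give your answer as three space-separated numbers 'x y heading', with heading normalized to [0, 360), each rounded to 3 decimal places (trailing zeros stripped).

Answer: 11.9 0 0

Derivation:
Executing turtle program step by step:
Start: pos=(0,0), heading=0, pen down
REPEAT 5 [
  -- iteration 1/5 --
  FD 2.9: (0,0) -> (2.9,0) [heading=0, draw]
  BK 2.8: (2.9,0) -> (0.1,0) [heading=0, draw]
  -- iteration 2/5 --
  FD 2.9: (0.1,0) -> (3,0) [heading=0, draw]
  BK 2.8: (3,0) -> (0.2,0) [heading=0, draw]
  -- iteration 3/5 --
  FD 2.9: (0.2,0) -> (3.1,0) [heading=0, draw]
  BK 2.8: (3.1,0) -> (0.3,0) [heading=0, draw]
  -- iteration 4/5 --
  FD 2.9: (0.3,0) -> (3.2,0) [heading=0, draw]
  BK 2.8: (3.2,0) -> (0.4,0) [heading=0, draw]
  -- iteration 5/5 --
  FD 2.9: (0.4,0) -> (3.3,0) [heading=0, draw]
  BK 2.8: (3.3,0) -> (0.5,0) [heading=0, draw]
]
FD 11.4: (0.5,0) -> (11.9,0) [heading=0, draw]
Final: pos=(11.9,0), heading=0, 11 segment(s) drawn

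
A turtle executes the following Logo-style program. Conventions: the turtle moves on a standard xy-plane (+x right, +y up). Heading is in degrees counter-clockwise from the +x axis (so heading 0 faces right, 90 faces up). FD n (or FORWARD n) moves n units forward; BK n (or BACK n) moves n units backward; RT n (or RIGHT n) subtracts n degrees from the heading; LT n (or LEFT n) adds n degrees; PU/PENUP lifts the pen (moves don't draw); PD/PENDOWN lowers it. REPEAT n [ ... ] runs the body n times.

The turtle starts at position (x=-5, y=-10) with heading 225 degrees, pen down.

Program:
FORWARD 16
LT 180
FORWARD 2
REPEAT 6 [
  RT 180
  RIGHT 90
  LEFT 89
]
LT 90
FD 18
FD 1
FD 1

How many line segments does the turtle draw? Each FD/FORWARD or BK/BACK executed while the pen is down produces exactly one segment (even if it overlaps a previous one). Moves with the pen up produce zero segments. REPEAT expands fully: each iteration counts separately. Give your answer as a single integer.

Answer: 5

Derivation:
Executing turtle program step by step:
Start: pos=(-5,-10), heading=225, pen down
FD 16: (-5,-10) -> (-16.314,-21.314) [heading=225, draw]
LT 180: heading 225 -> 45
FD 2: (-16.314,-21.314) -> (-14.899,-19.899) [heading=45, draw]
REPEAT 6 [
  -- iteration 1/6 --
  RT 180: heading 45 -> 225
  RT 90: heading 225 -> 135
  LT 89: heading 135 -> 224
  -- iteration 2/6 --
  RT 180: heading 224 -> 44
  RT 90: heading 44 -> 314
  LT 89: heading 314 -> 43
  -- iteration 3/6 --
  RT 180: heading 43 -> 223
  RT 90: heading 223 -> 133
  LT 89: heading 133 -> 222
  -- iteration 4/6 --
  RT 180: heading 222 -> 42
  RT 90: heading 42 -> 312
  LT 89: heading 312 -> 41
  -- iteration 5/6 --
  RT 180: heading 41 -> 221
  RT 90: heading 221 -> 131
  LT 89: heading 131 -> 220
  -- iteration 6/6 --
  RT 180: heading 220 -> 40
  RT 90: heading 40 -> 310
  LT 89: heading 310 -> 39
]
LT 90: heading 39 -> 129
FD 18: (-14.899,-19.899) -> (-26.227,-5.911) [heading=129, draw]
FD 1: (-26.227,-5.911) -> (-26.857,-5.134) [heading=129, draw]
FD 1: (-26.857,-5.134) -> (-27.486,-4.357) [heading=129, draw]
Final: pos=(-27.486,-4.357), heading=129, 5 segment(s) drawn
Segments drawn: 5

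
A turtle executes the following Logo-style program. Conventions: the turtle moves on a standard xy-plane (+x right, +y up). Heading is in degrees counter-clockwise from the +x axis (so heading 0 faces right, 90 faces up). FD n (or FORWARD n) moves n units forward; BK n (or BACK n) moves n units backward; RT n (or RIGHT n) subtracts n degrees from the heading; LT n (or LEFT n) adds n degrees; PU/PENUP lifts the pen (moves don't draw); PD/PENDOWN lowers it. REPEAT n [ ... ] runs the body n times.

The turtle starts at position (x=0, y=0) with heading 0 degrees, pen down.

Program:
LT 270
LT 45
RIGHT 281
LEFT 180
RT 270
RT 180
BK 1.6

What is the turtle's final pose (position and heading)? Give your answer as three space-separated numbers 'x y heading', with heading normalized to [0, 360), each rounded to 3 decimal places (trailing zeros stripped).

Executing turtle program step by step:
Start: pos=(0,0), heading=0, pen down
LT 270: heading 0 -> 270
LT 45: heading 270 -> 315
RT 281: heading 315 -> 34
LT 180: heading 34 -> 214
RT 270: heading 214 -> 304
RT 180: heading 304 -> 124
BK 1.6: (0,0) -> (0.895,-1.326) [heading=124, draw]
Final: pos=(0.895,-1.326), heading=124, 1 segment(s) drawn

Answer: 0.895 -1.326 124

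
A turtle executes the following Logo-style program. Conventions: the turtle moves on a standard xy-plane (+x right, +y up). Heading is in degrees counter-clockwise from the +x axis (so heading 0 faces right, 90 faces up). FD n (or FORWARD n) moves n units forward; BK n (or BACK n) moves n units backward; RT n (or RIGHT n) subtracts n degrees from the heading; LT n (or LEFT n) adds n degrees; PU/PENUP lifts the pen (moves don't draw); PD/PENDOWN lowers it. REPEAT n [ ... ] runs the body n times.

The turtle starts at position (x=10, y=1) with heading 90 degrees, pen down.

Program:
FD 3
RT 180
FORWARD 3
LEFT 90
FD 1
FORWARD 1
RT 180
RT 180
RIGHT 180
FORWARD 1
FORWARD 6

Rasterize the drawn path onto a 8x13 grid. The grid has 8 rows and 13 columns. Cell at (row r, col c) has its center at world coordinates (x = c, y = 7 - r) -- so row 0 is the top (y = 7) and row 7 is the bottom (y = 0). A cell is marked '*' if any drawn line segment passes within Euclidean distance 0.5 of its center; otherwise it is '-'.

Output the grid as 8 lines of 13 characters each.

Segment 0: (10,1) -> (10,4)
Segment 1: (10,4) -> (10,1)
Segment 2: (10,1) -> (11,1)
Segment 3: (11,1) -> (12,1)
Segment 4: (12,1) -> (11,1)
Segment 5: (11,1) -> (5,1)

Answer: -------------
-------------
-------------
----------*--
----------*--
----------*--
-----********
-------------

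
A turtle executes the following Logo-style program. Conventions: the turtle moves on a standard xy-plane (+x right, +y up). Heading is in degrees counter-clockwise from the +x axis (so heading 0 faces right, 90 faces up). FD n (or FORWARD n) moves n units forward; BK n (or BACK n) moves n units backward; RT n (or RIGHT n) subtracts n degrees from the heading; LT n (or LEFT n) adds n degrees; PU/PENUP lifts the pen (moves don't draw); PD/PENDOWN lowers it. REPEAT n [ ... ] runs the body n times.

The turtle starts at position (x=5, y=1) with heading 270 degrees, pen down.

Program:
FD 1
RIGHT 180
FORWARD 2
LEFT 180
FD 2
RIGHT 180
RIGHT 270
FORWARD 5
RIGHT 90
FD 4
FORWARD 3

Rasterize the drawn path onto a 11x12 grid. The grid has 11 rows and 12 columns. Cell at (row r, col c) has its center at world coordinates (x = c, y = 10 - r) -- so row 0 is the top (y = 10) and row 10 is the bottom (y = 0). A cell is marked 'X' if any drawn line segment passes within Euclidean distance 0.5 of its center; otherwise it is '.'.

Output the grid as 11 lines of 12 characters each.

Answer: ............
............
............
X...........
X...........
X...........
X...........
X...........
X....X......
X....X......
XXXXXX......

Derivation:
Segment 0: (5,1) -> (5,0)
Segment 1: (5,0) -> (5,2)
Segment 2: (5,2) -> (5,0)
Segment 3: (5,0) -> (0,-0)
Segment 4: (0,-0) -> (-0,4)
Segment 5: (-0,4) -> (-0,7)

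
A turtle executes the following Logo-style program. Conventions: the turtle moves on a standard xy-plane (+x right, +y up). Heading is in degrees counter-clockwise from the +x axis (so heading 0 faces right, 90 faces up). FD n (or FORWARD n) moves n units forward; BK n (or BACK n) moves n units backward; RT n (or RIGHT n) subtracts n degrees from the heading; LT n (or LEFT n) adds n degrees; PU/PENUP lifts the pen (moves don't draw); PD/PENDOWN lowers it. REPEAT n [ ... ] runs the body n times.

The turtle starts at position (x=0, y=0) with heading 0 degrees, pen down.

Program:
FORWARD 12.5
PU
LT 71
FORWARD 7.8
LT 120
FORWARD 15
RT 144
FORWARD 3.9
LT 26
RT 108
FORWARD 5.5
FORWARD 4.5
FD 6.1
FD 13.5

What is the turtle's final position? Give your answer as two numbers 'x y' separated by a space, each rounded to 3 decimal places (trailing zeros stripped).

Executing turtle program step by step:
Start: pos=(0,0), heading=0, pen down
FD 12.5: (0,0) -> (12.5,0) [heading=0, draw]
PU: pen up
LT 71: heading 0 -> 71
FD 7.8: (12.5,0) -> (15.039,7.375) [heading=71, move]
LT 120: heading 71 -> 191
FD 15: (15.039,7.375) -> (0.315,4.513) [heading=191, move]
RT 144: heading 191 -> 47
FD 3.9: (0.315,4.513) -> (2.975,7.365) [heading=47, move]
LT 26: heading 47 -> 73
RT 108: heading 73 -> 325
FD 5.5: (2.975,7.365) -> (7.48,4.211) [heading=325, move]
FD 4.5: (7.48,4.211) -> (11.166,1.629) [heading=325, move]
FD 6.1: (11.166,1.629) -> (16.163,-1.869) [heading=325, move]
FD 13.5: (16.163,-1.869) -> (27.222,-9.613) [heading=325, move]
Final: pos=(27.222,-9.613), heading=325, 1 segment(s) drawn

Answer: 27.222 -9.613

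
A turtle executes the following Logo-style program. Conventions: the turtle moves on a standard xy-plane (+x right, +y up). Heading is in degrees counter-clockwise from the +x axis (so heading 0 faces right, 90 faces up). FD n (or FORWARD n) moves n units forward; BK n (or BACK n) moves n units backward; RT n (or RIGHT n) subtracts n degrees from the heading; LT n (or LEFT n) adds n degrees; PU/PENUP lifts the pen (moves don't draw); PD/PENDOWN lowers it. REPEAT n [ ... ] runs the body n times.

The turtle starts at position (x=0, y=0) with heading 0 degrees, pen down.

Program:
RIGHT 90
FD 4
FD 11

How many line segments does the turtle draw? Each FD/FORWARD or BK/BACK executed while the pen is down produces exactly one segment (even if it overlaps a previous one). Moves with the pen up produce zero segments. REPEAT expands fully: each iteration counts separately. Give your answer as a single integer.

Answer: 2

Derivation:
Executing turtle program step by step:
Start: pos=(0,0), heading=0, pen down
RT 90: heading 0 -> 270
FD 4: (0,0) -> (0,-4) [heading=270, draw]
FD 11: (0,-4) -> (0,-15) [heading=270, draw]
Final: pos=(0,-15), heading=270, 2 segment(s) drawn
Segments drawn: 2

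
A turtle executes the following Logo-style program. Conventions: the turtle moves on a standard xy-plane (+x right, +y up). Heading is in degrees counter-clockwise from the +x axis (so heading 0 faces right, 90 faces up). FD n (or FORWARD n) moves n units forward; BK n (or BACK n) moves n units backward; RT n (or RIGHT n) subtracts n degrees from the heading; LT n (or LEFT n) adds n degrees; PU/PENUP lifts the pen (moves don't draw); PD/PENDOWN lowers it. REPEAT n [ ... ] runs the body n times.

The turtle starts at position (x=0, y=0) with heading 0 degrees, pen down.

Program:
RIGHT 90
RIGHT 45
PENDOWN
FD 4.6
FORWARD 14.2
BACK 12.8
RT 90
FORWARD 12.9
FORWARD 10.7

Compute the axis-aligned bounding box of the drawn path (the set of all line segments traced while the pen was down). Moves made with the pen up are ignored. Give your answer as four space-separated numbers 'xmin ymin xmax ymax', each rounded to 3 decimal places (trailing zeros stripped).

Answer: -20.93 -13.294 0 12.445

Derivation:
Executing turtle program step by step:
Start: pos=(0,0), heading=0, pen down
RT 90: heading 0 -> 270
RT 45: heading 270 -> 225
PD: pen down
FD 4.6: (0,0) -> (-3.253,-3.253) [heading=225, draw]
FD 14.2: (-3.253,-3.253) -> (-13.294,-13.294) [heading=225, draw]
BK 12.8: (-13.294,-13.294) -> (-4.243,-4.243) [heading=225, draw]
RT 90: heading 225 -> 135
FD 12.9: (-4.243,-4.243) -> (-13.364,4.879) [heading=135, draw]
FD 10.7: (-13.364,4.879) -> (-20.93,12.445) [heading=135, draw]
Final: pos=(-20.93,12.445), heading=135, 5 segment(s) drawn

Segment endpoints: x in {-20.93, -13.364, -13.294, -4.243, -3.253, 0}, y in {-13.294, -4.243, -3.253, 0, 4.879, 12.445}
xmin=-20.93, ymin=-13.294, xmax=0, ymax=12.445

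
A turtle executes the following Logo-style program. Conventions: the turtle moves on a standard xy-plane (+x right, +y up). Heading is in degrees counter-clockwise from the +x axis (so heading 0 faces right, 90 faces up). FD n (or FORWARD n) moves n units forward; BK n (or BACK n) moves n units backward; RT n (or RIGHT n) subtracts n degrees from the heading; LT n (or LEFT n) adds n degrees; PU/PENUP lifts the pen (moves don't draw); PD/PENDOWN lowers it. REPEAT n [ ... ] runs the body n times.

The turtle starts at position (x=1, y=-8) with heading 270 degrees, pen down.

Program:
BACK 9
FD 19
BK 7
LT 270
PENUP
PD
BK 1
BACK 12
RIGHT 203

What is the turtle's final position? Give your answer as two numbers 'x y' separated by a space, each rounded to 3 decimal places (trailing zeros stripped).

Answer: 14 -11

Derivation:
Executing turtle program step by step:
Start: pos=(1,-8), heading=270, pen down
BK 9: (1,-8) -> (1,1) [heading=270, draw]
FD 19: (1,1) -> (1,-18) [heading=270, draw]
BK 7: (1,-18) -> (1,-11) [heading=270, draw]
LT 270: heading 270 -> 180
PU: pen up
PD: pen down
BK 1: (1,-11) -> (2,-11) [heading=180, draw]
BK 12: (2,-11) -> (14,-11) [heading=180, draw]
RT 203: heading 180 -> 337
Final: pos=(14,-11), heading=337, 5 segment(s) drawn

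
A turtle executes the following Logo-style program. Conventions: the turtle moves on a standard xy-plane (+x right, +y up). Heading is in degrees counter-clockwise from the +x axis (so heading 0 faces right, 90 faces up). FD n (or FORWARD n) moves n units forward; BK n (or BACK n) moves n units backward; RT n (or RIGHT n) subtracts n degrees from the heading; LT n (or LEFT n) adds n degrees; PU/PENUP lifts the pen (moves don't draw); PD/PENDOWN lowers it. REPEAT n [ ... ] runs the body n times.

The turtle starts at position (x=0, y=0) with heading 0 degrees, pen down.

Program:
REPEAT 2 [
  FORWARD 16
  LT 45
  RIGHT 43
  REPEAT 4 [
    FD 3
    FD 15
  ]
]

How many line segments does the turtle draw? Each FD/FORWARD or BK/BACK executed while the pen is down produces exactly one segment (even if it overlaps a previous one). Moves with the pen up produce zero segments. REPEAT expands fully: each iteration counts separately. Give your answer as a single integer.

Answer: 18

Derivation:
Executing turtle program step by step:
Start: pos=(0,0), heading=0, pen down
REPEAT 2 [
  -- iteration 1/2 --
  FD 16: (0,0) -> (16,0) [heading=0, draw]
  LT 45: heading 0 -> 45
  RT 43: heading 45 -> 2
  REPEAT 4 [
    -- iteration 1/4 --
    FD 3: (16,0) -> (18.998,0.105) [heading=2, draw]
    FD 15: (18.998,0.105) -> (33.989,0.628) [heading=2, draw]
    -- iteration 2/4 --
    FD 3: (33.989,0.628) -> (36.987,0.733) [heading=2, draw]
    FD 15: (36.987,0.733) -> (51.978,1.256) [heading=2, draw]
    -- iteration 3/4 --
    FD 3: (51.978,1.256) -> (54.976,1.361) [heading=2, draw]
    FD 15: (54.976,1.361) -> (69.967,1.885) [heading=2, draw]
    -- iteration 4/4 --
    FD 3: (69.967,1.885) -> (72.965,1.989) [heading=2, draw]
    FD 15: (72.965,1.989) -> (87.956,2.513) [heading=2, draw]
  ]
  -- iteration 2/2 --
  FD 16: (87.956,2.513) -> (103.946,3.071) [heading=2, draw]
  LT 45: heading 2 -> 47
  RT 43: heading 47 -> 4
  REPEAT 4 [
    -- iteration 1/4 --
    FD 3: (103.946,3.071) -> (106.939,3.28) [heading=4, draw]
    FD 15: (106.939,3.28) -> (121.903,4.327) [heading=4, draw]
    -- iteration 2/4 --
    FD 3: (121.903,4.327) -> (124.895,4.536) [heading=4, draw]
    FD 15: (124.895,4.536) -> (139.859,5.582) [heading=4, draw]
    -- iteration 3/4 --
    FD 3: (139.859,5.582) -> (142.851,5.792) [heading=4, draw]
    FD 15: (142.851,5.792) -> (157.815,6.838) [heading=4, draw]
    -- iteration 4/4 --
    FD 3: (157.815,6.838) -> (160.808,7.047) [heading=4, draw]
    FD 15: (160.808,7.047) -> (175.771,8.094) [heading=4, draw]
  ]
]
Final: pos=(175.771,8.094), heading=4, 18 segment(s) drawn
Segments drawn: 18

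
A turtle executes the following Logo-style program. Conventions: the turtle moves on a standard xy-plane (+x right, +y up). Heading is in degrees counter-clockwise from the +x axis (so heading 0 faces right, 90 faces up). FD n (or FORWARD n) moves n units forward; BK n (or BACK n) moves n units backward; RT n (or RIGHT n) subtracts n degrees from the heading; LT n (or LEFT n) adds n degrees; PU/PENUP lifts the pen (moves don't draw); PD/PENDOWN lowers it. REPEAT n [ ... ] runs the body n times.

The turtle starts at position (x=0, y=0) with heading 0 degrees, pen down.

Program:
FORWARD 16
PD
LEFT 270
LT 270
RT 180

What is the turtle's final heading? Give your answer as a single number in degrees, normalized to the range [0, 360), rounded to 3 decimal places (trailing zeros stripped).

Executing turtle program step by step:
Start: pos=(0,0), heading=0, pen down
FD 16: (0,0) -> (16,0) [heading=0, draw]
PD: pen down
LT 270: heading 0 -> 270
LT 270: heading 270 -> 180
RT 180: heading 180 -> 0
Final: pos=(16,0), heading=0, 1 segment(s) drawn

Answer: 0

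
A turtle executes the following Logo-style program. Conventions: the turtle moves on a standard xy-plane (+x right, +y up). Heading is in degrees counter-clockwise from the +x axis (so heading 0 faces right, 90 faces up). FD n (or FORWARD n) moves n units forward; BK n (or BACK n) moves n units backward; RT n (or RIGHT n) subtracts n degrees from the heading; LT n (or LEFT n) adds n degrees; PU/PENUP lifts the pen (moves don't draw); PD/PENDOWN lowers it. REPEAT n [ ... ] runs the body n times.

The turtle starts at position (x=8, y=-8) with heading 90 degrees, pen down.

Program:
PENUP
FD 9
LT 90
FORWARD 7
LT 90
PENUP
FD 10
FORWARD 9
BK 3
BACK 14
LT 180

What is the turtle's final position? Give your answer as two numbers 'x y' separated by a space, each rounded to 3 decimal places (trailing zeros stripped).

Executing turtle program step by step:
Start: pos=(8,-8), heading=90, pen down
PU: pen up
FD 9: (8,-8) -> (8,1) [heading=90, move]
LT 90: heading 90 -> 180
FD 7: (8,1) -> (1,1) [heading=180, move]
LT 90: heading 180 -> 270
PU: pen up
FD 10: (1,1) -> (1,-9) [heading=270, move]
FD 9: (1,-9) -> (1,-18) [heading=270, move]
BK 3: (1,-18) -> (1,-15) [heading=270, move]
BK 14: (1,-15) -> (1,-1) [heading=270, move]
LT 180: heading 270 -> 90
Final: pos=(1,-1), heading=90, 0 segment(s) drawn

Answer: 1 -1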